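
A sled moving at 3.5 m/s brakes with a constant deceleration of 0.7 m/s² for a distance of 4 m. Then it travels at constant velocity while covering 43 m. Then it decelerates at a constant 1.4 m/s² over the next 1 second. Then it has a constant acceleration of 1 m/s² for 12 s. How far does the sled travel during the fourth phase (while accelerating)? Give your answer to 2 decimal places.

86.15 m

Phase 1 (decelerating): v₀ = 3.50 m/s, a = -0.7 m/s².
v² = v₀² + 2aΔx = 3.50² + 2·-0.7·4 = 6.65 → v = 2.58 m/s
t = (v − v₀)/a = (2.58 − 3.50)/-0.7 = 1.32 s

Phase 2 (constant speed): v₀ = 2.58 m/s, a = 0 m/s².
Constant speed: t = d/v = 43/2.58 = 16.7 s

Phase 3 (decelerating): v₀ = 2.58 m/s, a = -1.4 m/s².
v = v₀ + at = 2.58 + (-1.4)(1) = 1.18 m/s
Δx = v₀t + ½at² = 2.58·1 + 0.5·-1.4·1² = 1.88 m

Phase 4 (accelerating): v₀ = 1.18 m/s, a = 1 m/s².
v = v₀ + at = 1.18 + (1)(12) = 13.2 m/s
Δx = v₀t + ½at² = 1.18·12 + 0.5·1·12² = 86.1 m
Distance in phase 4 = 86.1 m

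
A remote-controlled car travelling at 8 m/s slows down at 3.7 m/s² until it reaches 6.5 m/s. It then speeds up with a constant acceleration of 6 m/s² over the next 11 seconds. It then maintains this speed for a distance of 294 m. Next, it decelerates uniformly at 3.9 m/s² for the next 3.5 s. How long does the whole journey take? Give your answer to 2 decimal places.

Phase 1 (decelerating): v₀ = 8.00 m/s, a = -3.7 m/s².
v = v₀ + at → t = (6.5 − 8.00) / -3.7 = 0.405 s
v² = v₀² + 2aΔx → Δx = (6.5² − 8.00²)/(2·-3.7) = 2.94 m

Phase 2 (accelerating): v₀ = 6.50 m/s, a = 6 m/s².
v = v₀ + at = 6.50 + (6)(11) = 72.5 m/s
Δx = v₀t + ½at² = 6.50·11 + 0.5·6·11² = 434 m

Phase 3 (constant speed): v₀ = 72.5 m/s, a = 0 m/s².
Constant speed: t = d/v = 294/72.5 = 4.06 s

Phase 4 (decelerating): v₀ = 72.5 m/s, a = -3.9 m/s².
v = v₀ + at = 72.5 + (-3.9)(3.5) = 58.9 m/s
Δx = v₀t + ½at² = 72.5·3.5 + 0.5·-3.9·3.5² = 230 m
Total time = 0.405 + 11.0 + 4.06 + 3.50 = 19.0 s

18.96 s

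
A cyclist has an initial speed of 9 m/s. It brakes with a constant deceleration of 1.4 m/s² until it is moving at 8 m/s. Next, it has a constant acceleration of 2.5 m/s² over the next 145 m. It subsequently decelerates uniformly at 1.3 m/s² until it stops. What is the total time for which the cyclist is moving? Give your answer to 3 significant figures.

30.4 s

Phase 1 (decelerating): v₀ = 9.00 m/s, a = -1.4 m/s².
v = v₀ + at → t = (8 − 9.00) / -1.4 = 0.714 s
v² = v₀² + 2aΔx → Δx = (8² − 9.00²)/(2·-1.4) = 6.07 m

Phase 2 (accelerating): v₀ = 8.00 m/s, a = 2.5 m/s².
v² = v₀² + 2aΔx = 8.00² + 2·2.5·145 = 789 → v = 28.1 m/s
t = (v − v₀)/a = (28.1 − 8.00)/2.5 = 8.04 s

Phase 3 (decelerating): v₀ = 28.1 m/s, a = -1.3 m/s².
v = v₀ + at → t = (0 − 28.1) / -1.3 = 21.6 s
v² = v₀² + 2aΔx → Δx = (0² − 28.1²)/(2·-1.3) = 303 m
Total time = 0.714 + 8.04 + 21.6 = 30.4 s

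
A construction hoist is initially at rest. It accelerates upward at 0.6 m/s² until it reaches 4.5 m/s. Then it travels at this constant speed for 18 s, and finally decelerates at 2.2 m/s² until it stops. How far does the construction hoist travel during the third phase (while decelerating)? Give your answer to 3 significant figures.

4.60 m

Phase 1 (accelerating): v₀ = 0 m/s, a = 0.6 m/s².
v = v₀ + at → t = (4.5 − 0) / 0.6 = 7.50 s
v² = v₀² + 2aΔx → Δx = (4.5² − 0²)/(2·0.6) = 16.9 m

Phase 2 (constant speed): v₀ = 4.50 m/s, a = 0 m/s².
v = v₀ + at = 4.50 + (0)(18) = 4.50 m/s
Δx = v₀t + ½at² = 4.50·18 + 0.5·0·18² = 81.0 m

Phase 3 (decelerating): v₀ = 4.50 m/s, a = -2.2 m/s².
v = v₀ + at → t = (0 − 4.50) / -2.2 = 2.05 s
v² = v₀² + 2aΔx → Δx = (0² − 4.50²)/(2·-2.2) = 4.60 m
Distance in phase 3 = 4.60 m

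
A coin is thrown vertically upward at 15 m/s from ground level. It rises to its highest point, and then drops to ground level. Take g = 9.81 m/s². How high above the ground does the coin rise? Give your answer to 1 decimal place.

Phase 1 (rising): v₀ = 15.0 m/s, a = -9.81 m/s².
v = v₀ + at → t = (0 − 15.0) / -9.81 = 1.53 s
v² = v₀² + 2aΔx → Δx = (0² − 15.0²)/(2·-9.81) = 11.5 m
Maximum height = 11.5 m

11.5 m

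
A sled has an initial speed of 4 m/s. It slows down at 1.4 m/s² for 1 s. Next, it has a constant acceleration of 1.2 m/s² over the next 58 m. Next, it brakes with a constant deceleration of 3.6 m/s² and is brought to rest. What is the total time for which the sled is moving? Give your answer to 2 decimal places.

Phase 1 (decelerating): v₀ = 4.00 m/s, a = -1.4 m/s².
v = v₀ + at = 4.00 + (-1.4)(1) = 2.60 m/s
Δx = v₀t + ½at² = 4.00·1 + 0.5·-1.4·1² = 3.30 m

Phase 2 (accelerating): v₀ = 2.60 m/s, a = 1.2 m/s².
v² = v₀² + 2aΔx = 2.60² + 2·1.2·58 = 146 → v = 12.1 m/s
t = (v − v₀)/a = (12.1 − 2.60)/1.2 = 7.90 s

Phase 3 (decelerating): v₀ = 12.1 m/s, a = -3.6 m/s².
v = v₀ + at → t = (0 − 12.1) / -3.6 = 3.36 s
v² = v₀² + 2aΔx → Δx = (0² − 12.1²)/(2·-3.6) = 20.3 m
Total time = 1.00 + 7.90 + 3.36 = 12.3 s

12.26 s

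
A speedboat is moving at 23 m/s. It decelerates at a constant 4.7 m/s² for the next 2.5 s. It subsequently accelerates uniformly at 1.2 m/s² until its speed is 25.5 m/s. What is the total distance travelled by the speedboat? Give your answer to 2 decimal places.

Phase 1 (decelerating): v₀ = 23.0 m/s, a = -4.7 m/s².
v = v₀ + at = 23.0 + (-4.7)(2.5) = 11.2 m/s
Δx = v₀t + ½at² = 23.0·2.5 + 0.5·-4.7·2.5² = 42.8 m

Phase 2 (accelerating): v₀ = 11.2 m/s, a = 1.2 m/s².
v = v₀ + at → t = (25.5 − 11.2) / 1.2 = 11.9 s
v² = v₀² + 2aΔx → Δx = (25.5² − 11.2²)/(2·1.2) = 218 m
Total distance = 42.8 + 218 = 261 m

261.02 m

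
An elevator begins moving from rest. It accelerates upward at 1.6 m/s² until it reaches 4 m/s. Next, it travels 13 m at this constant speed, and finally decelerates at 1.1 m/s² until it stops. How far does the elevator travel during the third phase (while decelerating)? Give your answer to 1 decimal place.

Phase 1 (accelerating): v₀ = 0 m/s, a = 1.6 m/s².
v = v₀ + at → t = (4 − 0) / 1.6 = 2.50 s
v² = v₀² + 2aΔx → Δx = (4² − 0²)/(2·1.6) = 5.00 m

Phase 2 (constant speed): v₀ = 4.00 m/s, a = 0 m/s².
Constant speed: t = d/v = 13/4.00 = 3.25 s

Phase 3 (decelerating): v₀ = 4.00 m/s, a = -1.1 m/s².
v = v₀ + at → t = (0 − 4.00) / -1.1 = 3.64 s
v² = v₀² + 2aΔx → Δx = (0² − 4.00²)/(2·-1.1) = 7.27 m
Distance in phase 3 = 7.27 m

7.3 m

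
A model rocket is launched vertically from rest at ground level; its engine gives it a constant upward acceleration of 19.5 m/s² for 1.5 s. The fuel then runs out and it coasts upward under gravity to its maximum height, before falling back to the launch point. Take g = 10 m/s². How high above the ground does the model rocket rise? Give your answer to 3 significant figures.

Phase 1 (powered ascent): v₀ = 0 m/s, a = 19.5 m/s².
v = v₀ + at = 0 + (19.5)(1.5) = 29.2 m/s
Δx = v₀t + ½at² = 0·1.5 + 0.5·19.5·1.5² = 21.9 m

Phase 2 (coasting upward): v₀ = 29.2 m/s, a = -10 m/s².
v = v₀ + at → t = (0 − 29.2) / -10 = 2.92 s
v² = v₀² + 2aΔx → Δx = (0² − 29.2²)/(2·-10) = 42.8 m
Maximum height = 21.9 + 42.8 = 64.7 m

64.7 m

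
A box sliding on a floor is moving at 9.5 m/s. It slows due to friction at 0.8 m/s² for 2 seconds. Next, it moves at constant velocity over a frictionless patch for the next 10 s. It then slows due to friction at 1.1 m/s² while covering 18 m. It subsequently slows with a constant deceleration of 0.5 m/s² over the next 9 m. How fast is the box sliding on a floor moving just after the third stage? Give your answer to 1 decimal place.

Phase 1 (decelerating): v₀ = 9.50 m/s, a = -0.8 m/s².
v = v₀ + at = 9.50 + (-0.8)(2) = 7.90 m/s
Δx = v₀t + ½at² = 9.50·2 + 0.5·-0.8·2² = 17.4 m

Phase 2 (constant speed): v₀ = 7.90 m/s, a = 0 m/s².
v = v₀ + at = 7.90 + (0)(10) = 7.90 m/s
Δx = v₀t + ½at² = 7.90·10 + 0.5·0·10² = 79.0 m

Phase 3 (decelerating): v₀ = 7.90 m/s, a = -1.1 m/s².
v² = v₀² + 2aΔx = 7.90² + 2·-1.1·18 = 22.8 → v = 4.78 m/s
t = (v − v₀)/a = (4.78 − 7.90)/-1.1 = 2.84 s
Speed at end of phase 3 = 4.78 m/s

4.8 m/s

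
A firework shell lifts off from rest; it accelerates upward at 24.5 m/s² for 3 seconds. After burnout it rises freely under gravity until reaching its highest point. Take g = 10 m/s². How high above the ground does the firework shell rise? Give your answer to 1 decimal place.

Phase 1 (powered ascent): v₀ = 0 m/s, a = 24.5 m/s².
v = v₀ + at = 0 + (24.5)(3) = 73.5 m/s
Δx = v₀t + ½at² = 0·3 + 0.5·24.5·3² = 110 m

Phase 2 (coasting upward): v₀ = 73.5 m/s, a = -10 m/s².
v = v₀ + at → t = (0 − 73.5) / -10 = 7.35 s
v² = v₀² + 2aΔx → Δx = (0² − 73.5²)/(2·-10) = 270 m
Maximum height = 110 + 270 = 380 m

380.4 m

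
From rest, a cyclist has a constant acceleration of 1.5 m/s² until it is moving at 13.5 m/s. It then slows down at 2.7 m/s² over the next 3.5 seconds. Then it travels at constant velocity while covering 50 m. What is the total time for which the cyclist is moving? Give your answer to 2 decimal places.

Phase 1 (accelerating): v₀ = 0 m/s, a = 1.5 m/s².
v = v₀ + at → t = (13.5 − 0) / 1.5 = 9.00 s
v² = v₀² + 2aΔx → Δx = (13.5² − 0²)/(2·1.5) = 60.8 m

Phase 2 (decelerating): v₀ = 13.5 m/s, a = -2.7 m/s².
v = v₀ + at = 13.5 + (-2.7)(3.5) = 4.05 m/s
Δx = v₀t + ½at² = 13.5·3.5 + 0.5·-2.7·3.5² = 30.7 m

Phase 3 (constant speed): v₀ = 4.05 m/s, a = 0 m/s².
Constant speed: t = d/v = 50/4.05 = 12.3 s
Total time = 9.00 + 3.50 + 12.3 = 24.8 s

24.85 s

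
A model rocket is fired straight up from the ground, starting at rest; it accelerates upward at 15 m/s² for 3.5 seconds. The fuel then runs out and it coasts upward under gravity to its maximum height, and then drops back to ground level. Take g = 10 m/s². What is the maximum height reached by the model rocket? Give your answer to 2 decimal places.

Phase 1 (powered ascent): v₀ = 0 m/s, a = 15 m/s².
v = v₀ + at = 0 + (15)(3.5) = 52.5 m/s
Δx = v₀t + ½at² = 0·3.5 + 0.5·15·3.5² = 91.9 m

Phase 2 (coasting upward): v₀ = 52.5 m/s, a = -10 m/s².
v = v₀ + at → t = (0 − 52.5) / -10 = 5.25 s
v² = v₀² + 2aΔx → Δx = (0² − 52.5²)/(2·-10) = 138 m
Maximum height = 91.9 + 138 = 230 m

229.69 m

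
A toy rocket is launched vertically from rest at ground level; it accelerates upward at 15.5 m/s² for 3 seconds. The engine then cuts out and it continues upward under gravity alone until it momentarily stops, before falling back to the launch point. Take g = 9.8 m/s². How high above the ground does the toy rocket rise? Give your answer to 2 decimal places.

Phase 1 (powered ascent): v₀ = 0 m/s, a = 15.5 m/s².
v = v₀ + at = 0 + (15.5)(3) = 46.5 m/s
Δx = v₀t + ½at² = 0·3 + 0.5·15.5·3² = 69.8 m

Phase 2 (coasting upward): v₀ = 46.5 m/s, a = -9.8 m/s².
v = v₀ + at → t = (0 − 46.5) / -9.8 = 4.74 s
v² = v₀² + 2aΔx → Δx = (0² − 46.5²)/(2·-9.8) = 110 m
Maximum height = 69.8 + 110 = 180 m

180.07 m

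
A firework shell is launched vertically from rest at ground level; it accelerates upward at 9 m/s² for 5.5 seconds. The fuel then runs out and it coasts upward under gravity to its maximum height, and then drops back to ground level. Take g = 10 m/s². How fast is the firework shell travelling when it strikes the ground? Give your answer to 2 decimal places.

Phase 1 (powered ascent): v₀ = 0 m/s, a = 9 m/s².
v = v₀ + at = 0 + (9)(5.5) = 49.5 m/s
Δx = v₀t + ½at² = 0·5.5 + 0.5·9·5.5² = 136 m

Phase 2 (coasting upward): v₀ = 49.5 m/s, a = -10 m/s².
v = v₀ + at → t = (0 − 49.5) / -10 = 4.95 s
v² = v₀² + 2aΔx → Δx = (0² − 49.5²)/(2·-10) = 123 m

Phase 3 (free fall): v₀ = 0 m/s, a = -10 m/s².
Falls 259 m from rest: t = √(2·259/10) = 7.19 s; v = g·t = 71.9 m/s.
Impact speed = 71.9 m/s

71.92 m/s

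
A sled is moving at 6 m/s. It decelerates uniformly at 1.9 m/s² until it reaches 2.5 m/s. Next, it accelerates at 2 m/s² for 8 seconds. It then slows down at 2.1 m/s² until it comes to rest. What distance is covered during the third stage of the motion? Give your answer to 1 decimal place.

81.5 m

Phase 1 (decelerating): v₀ = 6.00 m/s, a = -1.9 m/s².
v = v₀ + at → t = (2.5 − 6.00) / -1.9 = 1.84 s
v² = v₀² + 2aΔx → Δx = (2.5² − 6.00²)/(2·-1.9) = 7.83 m

Phase 2 (accelerating): v₀ = 2.50 m/s, a = 2 m/s².
v = v₀ + at = 2.50 + (2)(8) = 18.5 m/s
Δx = v₀t + ½at² = 2.50·8 + 0.5·2·8² = 84.0 m

Phase 3 (decelerating): v₀ = 18.5 m/s, a = -2.1 m/s².
v = v₀ + at → t = (0 − 18.5) / -2.1 = 8.81 s
v² = v₀² + 2aΔx → Δx = (0² − 18.5²)/(2·-2.1) = 81.5 m
Distance in phase 3 = 81.5 m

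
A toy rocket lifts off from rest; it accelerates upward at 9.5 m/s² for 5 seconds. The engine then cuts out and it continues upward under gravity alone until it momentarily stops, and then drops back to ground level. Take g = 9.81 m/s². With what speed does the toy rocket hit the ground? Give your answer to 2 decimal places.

Phase 1 (powered ascent): v₀ = 0 m/s, a = 9.5 m/s².
v = v₀ + at = 0 + (9.5)(5) = 47.5 m/s
Δx = v₀t + ½at² = 0·5 + 0.5·9.5·5² = 119 m

Phase 2 (coasting upward): v₀ = 47.5 m/s, a = -9.81 m/s².
v = v₀ + at → t = (0 − 47.5) / -9.81 = 4.84 s
v² = v₀² + 2aΔx → Δx = (0² − 47.5²)/(2·-9.81) = 115 m

Phase 3 (free fall): v₀ = 0 m/s, a = -9.81 m/s².
Falls 234 m from rest: t = √(2·234/9.81) = 6.90 s; v = g·t = 67.7 m/s.
Impact speed = 67.7 m/s

67.72 m/s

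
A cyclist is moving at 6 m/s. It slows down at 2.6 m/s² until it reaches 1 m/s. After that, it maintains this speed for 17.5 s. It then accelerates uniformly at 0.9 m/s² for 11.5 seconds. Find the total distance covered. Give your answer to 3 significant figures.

Phase 1 (decelerating): v₀ = 6.00 m/s, a = -2.6 m/s².
v = v₀ + at → t = (1 − 6.00) / -2.6 = 1.92 s
v² = v₀² + 2aΔx → Δx = (1² − 6.00²)/(2·-2.6) = 6.73 m

Phase 2 (constant speed): v₀ = 1.00 m/s, a = 0 m/s².
v = v₀ + at = 1.00 + (0)(17.5) = 1.00 m/s
Δx = v₀t + ½at² = 1.00·17.5 + 0.5·0·17.5² = 17.5 m

Phase 3 (accelerating): v₀ = 1.00 m/s, a = 0.9 m/s².
v = v₀ + at = 1.00 + (0.9)(11.5) = 11.3 m/s
Δx = v₀t + ½at² = 1.00·11.5 + 0.5·0.9·11.5² = 71.0 m
Total distance = 6.73 + 17.5 + 71.0 = 95.2 m

95.2 m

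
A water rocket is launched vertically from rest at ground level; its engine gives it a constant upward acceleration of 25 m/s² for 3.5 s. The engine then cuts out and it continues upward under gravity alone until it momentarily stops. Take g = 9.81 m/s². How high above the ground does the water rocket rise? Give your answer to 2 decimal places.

543.35 m

Phase 1 (powered ascent): v₀ = 0 m/s, a = 25 m/s².
v = v₀ + at = 0 + (25)(3.5) = 87.5 m/s
Δx = v₀t + ½at² = 0·3.5 + 0.5·25·3.5² = 153 m

Phase 2 (coasting upward): v₀ = 87.5 m/s, a = -9.81 m/s².
v = v₀ + at → t = (0 − 87.5) / -9.81 = 8.92 s
v² = v₀² + 2aΔx → Δx = (0² − 87.5²)/(2·-9.81) = 390 m
Maximum height = 153 + 390 = 543 m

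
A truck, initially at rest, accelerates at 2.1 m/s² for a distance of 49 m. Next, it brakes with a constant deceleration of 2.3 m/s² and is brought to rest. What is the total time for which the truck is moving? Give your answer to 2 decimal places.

13.07 s

Phase 1 (accelerating): v₀ = 0 m/s, a = 2.1 m/s².
v² = v₀² + 2aΔx = 0² + 2·2.1·49 = 206 → v = 14.3 m/s
t = (v − v₀)/a = (14.3 − 0)/2.1 = 6.83 s

Phase 2 (decelerating): v₀ = 14.3 m/s, a = -2.3 m/s².
v = v₀ + at → t = (0 − 14.3) / -2.3 = 6.24 s
v² = v₀² + 2aΔx → Δx = (0² − 14.3²)/(2·-2.3) = 44.7 m
Total time = 6.83 + 6.24 = 13.1 s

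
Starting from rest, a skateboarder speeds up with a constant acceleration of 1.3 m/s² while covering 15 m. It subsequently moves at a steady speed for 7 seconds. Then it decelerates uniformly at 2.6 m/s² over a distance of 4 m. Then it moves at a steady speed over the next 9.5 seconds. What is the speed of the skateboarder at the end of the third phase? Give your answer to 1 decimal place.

Phase 1 (accelerating): v₀ = 0 m/s, a = 1.3 m/s².
v² = v₀² + 2aΔx = 0² + 2·1.3·15 = 39.0 → v = 6.24 m/s
t = (v − v₀)/a = (6.24 − 0)/1.3 = 4.80 s

Phase 2 (constant speed): v₀ = 6.24 m/s, a = 0 m/s².
v = v₀ + at = 6.24 + (0)(7) = 6.24 m/s
Δx = v₀t + ½at² = 6.24·7 + 0.5·0·7² = 43.7 m

Phase 3 (decelerating): v₀ = 6.24 m/s, a = -2.6 m/s².
v² = v₀² + 2aΔx = 6.24² + 2·-2.6·4 = 18.2 → v = 4.27 m/s
t = (v − v₀)/a = (4.27 − 6.24)/-2.6 = 0.761 s
Speed at end of phase 3 = 4.27 m/s

4.3 m/s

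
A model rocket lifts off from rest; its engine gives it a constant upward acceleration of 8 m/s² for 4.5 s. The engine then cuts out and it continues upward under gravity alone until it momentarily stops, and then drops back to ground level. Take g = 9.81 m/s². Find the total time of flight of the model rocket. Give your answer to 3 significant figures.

Phase 1 (powered ascent): v₀ = 0 m/s, a = 8 m/s².
v = v₀ + at = 0 + (8)(4.5) = 36.0 m/s
Δx = v₀t + ½at² = 0·4.5 + 0.5·8·4.5² = 81.0 m

Phase 2 (coasting upward): v₀ = 36.0 m/s, a = -9.81 m/s².
v = v₀ + at → t = (0 − 36.0) / -9.81 = 3.67 s
v² = v₀² + 2aΔx → Δx = (0² − 36.0²)/(2·-9.81) = 66.1 m

Phase 3 (free fall): v₀ = 0 m/s, a = -9.81 m/s².
Falls 147 m from rest: t = √(2·147/9.81) = 5.48 s; v = g·t = 53.7 m/s.
Total time = 4.50 + 3.67 + 5.48 = 13.6 s

13.6 s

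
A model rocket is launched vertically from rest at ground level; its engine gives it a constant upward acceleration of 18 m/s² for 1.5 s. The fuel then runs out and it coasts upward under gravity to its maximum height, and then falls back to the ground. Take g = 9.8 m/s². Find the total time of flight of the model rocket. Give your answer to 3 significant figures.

7.68 s

Phase 1 (powered ascent): v₀ = 0 m/s, a = 18 m/s².
v = v₀ + at = 0 + (18)(1.5) = 27.0 m/s
Δx = v₀t + ½at² = 0·1.5 + 0.5·18·1.5² = 20.2 m

Phase 2 (coasting upward): v₀ = 27.0 m/s, a = -9.8 m/s².
v = v₀ + at → t = (0 − 27.0) / -9.8 = 2.76 s
v² = v₀² + 2aΔx → Δx = (0² − 27.0²)/(2·-9.8) = 37.2 m

Phase 3 (free fall): v₀ = 0 m/s, a = -9.8 m/s².
Falls 57.4 m from rest: t = √(2·57.4/9.8) = 3.42 s; v = g·t = 33.6 m/s.
Total time = 1.50 + 2.76 + 3.42 = 7.68 s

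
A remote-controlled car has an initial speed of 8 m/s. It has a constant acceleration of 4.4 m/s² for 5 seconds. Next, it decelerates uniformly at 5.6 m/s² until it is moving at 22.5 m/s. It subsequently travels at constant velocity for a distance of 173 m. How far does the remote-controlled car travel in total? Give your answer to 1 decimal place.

Phase 1 (accelerating): v₀ = 8.00 m/s, a = 4.4 m/s².
v = v₀ + at = 8.00 + (4.4)(5) = 30.0 m/s
Δx = v₀t + ½at² = 8.00·5 + 0.5·4.4·5² = 95.0 m

Phase 2 (decelerating): v₀ = 30.0 m/s, a = -5.6 m/s².
v = v₀ + at → t = (22.5 − 30.0) / -5.6 = 1.34 s
v² = v₀² + 2aΔx → Δx = (22.5² − 30.0²)/(2·-5.6) = 35.2 m

Phase 3 (constant speed): v₀ = 22.5 m/s, a = 0 m/s².
Constant speed: t = d/v = 173/22.5 = 7.69 s
Total distance = 95.0 + 35.2 + 173 = 303 m

303.2 m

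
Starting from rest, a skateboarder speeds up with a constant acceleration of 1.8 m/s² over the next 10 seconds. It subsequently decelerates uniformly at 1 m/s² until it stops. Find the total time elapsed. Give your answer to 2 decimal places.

28.00 s

Phase 1 (accelerating): v₀ = 0 m/s, a = 1.8 m/s².
v = v₀ + at = 0 + (1.8)(10) = 18.0 m/s
Δx = v₀t + ½at² = 0·10 + 0.5·1.8·10² = 90.0 m

Phase 2 (decelerating): v₀ = 18.0 m/s, a = -1 m/s².
v = v₀ + at → t = (0 − 18.0) / -1 = 18.0 s
v² = v₀² + 2aΔx → Δx = (0² − 18.0²)/(2·-1) = 162 m
Total time = 10.0 + 18.0 = 28.0 s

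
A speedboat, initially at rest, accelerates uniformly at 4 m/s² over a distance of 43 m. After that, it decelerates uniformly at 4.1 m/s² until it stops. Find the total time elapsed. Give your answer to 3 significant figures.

9.16 s

Phase 1 (accelerating): v₀ = 0 m/s, a = 4 m/s².
v² = v₀² + 2aΔx = 0² + 2·4·43 = 344 → v = 18.5 m/s
t = (v − v₀)/a = (18.5 − 0)/4 = 4.64 s

Phase 2 (decelerating): v₀ = 18.5 m/s, a = -4.1 m/s².
v = v₀ + at → t = (0 − 18.5) / -4.1 = 4.52 s
v² = v₀² + 2aΔx → Δx = (0² − 18.5²)/(2·-4.1) = 42.0 m
Total time = 4.64 + 4.52 = 9.16 s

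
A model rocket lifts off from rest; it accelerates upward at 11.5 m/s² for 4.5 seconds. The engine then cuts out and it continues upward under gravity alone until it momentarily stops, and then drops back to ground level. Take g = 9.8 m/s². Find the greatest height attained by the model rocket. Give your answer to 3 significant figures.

Phase 1 (powered ascent): v₀ = 0 m/s, a = 11.5 m/s².
v = v₀ + at = 0 + (11.5)(4.5) = 51.8 m/s
Δx = v₀t + ½at² = 0·4.5 + 0.5·11.5·4.5² = 116 m

Phase 2 (coasting upward): v₀ = 51.8 m/s, a = -9.8 m/s².
v = v₀ + at → t = (0 − 51.8) / -9.8 = 5.28 s
v² = v₀² + 2aΔx → Δx = (0² − 51.8²)/(2·-9.8) = 137 m
Maximum height = 116 + 137 = 253 m

253 m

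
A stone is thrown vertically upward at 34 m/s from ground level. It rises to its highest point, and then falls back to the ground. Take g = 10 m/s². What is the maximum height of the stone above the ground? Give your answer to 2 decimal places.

57.80 m

Phase 1 (rising): v₀ = 34.0 m/s, a = -10 m/s².
v = v₀ + at → t = (0 − 34.0) / -10 = 3.40 s
v² = v₀² + 2aΔx → Δx = (0² − 34.0²)/(2·-10) = 57.8 m
Maximum height = 57.8 m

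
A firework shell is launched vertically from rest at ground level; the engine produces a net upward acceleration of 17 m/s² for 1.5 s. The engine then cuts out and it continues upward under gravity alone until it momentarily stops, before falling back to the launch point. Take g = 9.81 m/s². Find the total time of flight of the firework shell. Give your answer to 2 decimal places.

Phase 1 (powered ascent): v₀ = 0 m/s, a = 17 m/s².
v = v₀ + at = 0 + (17)(1.5) = 25.5 m/s
Δx = v₀t + ½at² = 0·1.5 + 0.5·17·1.5² = 19.1 m

Phase 2 (coasting upward): v₀ = 25.5 m/s, a = -9.81 m/s².
v = v₀ + at → t = (0 − 25.5) / -9.81 = 2.60 s
v² = v₀² + 2aΔx → Δx = (0² − 25.5²)/(2·-9.81) = 33.1 m

Phase 3 (free fall): v₀ = 0 m/s, a = -9.81 m/s².
Falls 52.3 m from rest: t = √(2·52.3/9.81) = 3.26 s; v = g·t = 32.0 m/s.
Total time = 1.50 + 2.60 + 3.26 = 7.36 s

7.36 s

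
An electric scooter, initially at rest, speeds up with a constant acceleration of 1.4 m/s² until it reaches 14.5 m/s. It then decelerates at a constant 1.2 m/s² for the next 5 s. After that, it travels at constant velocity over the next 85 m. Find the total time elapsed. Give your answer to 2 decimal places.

25.36 s

Phase 1 (accelerating): v₀ = 0 m/s, a = 1.4 m/s².
v = v₀ + at → t = (14.5 − 0) / 1.4 = 10.4 s
v² = v₀² + 2aΔx → Δx = (14.5² − 0²)/(2·1.4) = 75.1 m

Phase 2 (decelerating): v₀ = 14.5 m/s, a = -1.2 m/s².
v = v₀ + at = 14.5 + (-1.2)(5) = 8.50 m/s
Δx = v₀t + ½at² = 14.5·5 + 0.5·-1.2·5² = 57.5 m

Phase 3 (constant speed): v₀ = 8.50 m/s, a = 0 m/s².
Constant speed: t = d/v = 85/8.50 = 10.0 s
Total time = 10.4 + 5.00 + 10.0 = 25.4 s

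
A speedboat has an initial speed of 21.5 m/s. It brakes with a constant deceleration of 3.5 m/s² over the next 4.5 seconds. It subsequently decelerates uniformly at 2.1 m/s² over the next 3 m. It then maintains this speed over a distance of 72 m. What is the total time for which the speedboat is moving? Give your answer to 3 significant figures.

21.0 s

Phase 1 (decelerating): v₀ = 21.5 m/s, a = -3.5 m/s².
v = v₀ + at = 21.5 + (-3.5)(4.5) = 5.75 m/s
Δx = v₀t + ½at² = 21.5·4.5 + 0.5·-3.5·4.5² = 61.3 m

Phase 2 (decelerating): v₀ = 5.75 m/s, a = -2.1 m/s².
v² = v₀² + 2aΔx = 5.75² + 2·-2.1·3 = 20.5 → v = 4.52 m/s
t = (v − v₀)/a = (4.52 − 5.75)/-2.1 = 0.584 s

Phase 3 (constant speed): v₀ = 4.52 m/s, a = 0 m/s².
Constant speed: t = d/v = 72/4.52 = 15.9 s
Total time = 4.50 + 0.584 + 15.9 = 21.0 s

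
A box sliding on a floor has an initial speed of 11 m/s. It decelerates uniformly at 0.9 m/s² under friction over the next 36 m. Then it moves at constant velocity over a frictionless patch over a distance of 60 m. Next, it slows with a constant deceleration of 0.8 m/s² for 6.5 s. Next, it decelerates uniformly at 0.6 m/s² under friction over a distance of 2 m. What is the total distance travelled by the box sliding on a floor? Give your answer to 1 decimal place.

129.8 m

Phase 1 (decelerating): v₀ = 11.0 m/s, a = -0.9 m/s².
v² = v₀² + 2aΔx = 11.0² + 2·-0.9·36 = 56.2 → v = 7.50 m/s
t = (v − v₀)/a = (7.50 − 11.0)/-0.9 = 3.89 s

Phase 2 (constant speed): v₀ = 7.50 m/s, a = 0 m/s².
Constant speed: t = d/v = 60/7.50 = 8.00 s

Phase 3 (decelerating): v₀ = 7.50 m/s, a = -0.8 m/s².
v = v₀ + at = 7.50 + (-0.8)(6.5) = 2.30 m/s
Δx = v₀t + ½at² = 7.50·6.5 + 0.5·-0.8·6.5² = 31.8 m

Phase 4 (decelerating): v₀ = 2.30 m/s, a = -0.6 m/s².
v² = v₀² + 2aΔx = 2.30² + 2·-0.6·2 = 2.87 → v = 1.70 m/s
t = (v − v₀)/a = (1.70 − 2.30)/-0.6 = 1.00 s
Total distance = 36.0 + 60.0 + 31.8 + 2.00 = 130 m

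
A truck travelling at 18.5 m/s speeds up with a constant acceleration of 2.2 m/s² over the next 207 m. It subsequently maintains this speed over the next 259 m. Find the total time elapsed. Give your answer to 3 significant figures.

Phase 1 (accelerating): v₀ = 18.5 m/s, a = 2.2 m/s².
v² = v₀² + 2aΔx = 18.5² + 2·2.2·207 = 1250 → v = 35.4 m/s
t = (v − v₀)/a = (35.4 − 18.5)/2.2 = 7.68 s

Phase 2 (constant speed): v₀ = 35.4 m/s, a = 0 m/s².
Constant speed: t = d/v = 259/35.4 = 7.32 s
Total time = 7.68 + 7.32 = 15.0 s

15.0 s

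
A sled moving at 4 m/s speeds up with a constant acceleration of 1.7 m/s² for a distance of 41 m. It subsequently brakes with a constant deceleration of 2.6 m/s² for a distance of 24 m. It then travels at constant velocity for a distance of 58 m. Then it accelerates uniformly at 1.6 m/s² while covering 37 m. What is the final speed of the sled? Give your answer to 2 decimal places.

Phase 1 (accelerating): v₀ = 4.00 m/s, a = 1.7 m/s².
v² = v₀² + 2aΔx = 4.00² + 2·1.7·41 = 155 → v = 12.5 m/s
t = (v − v₀)/a = (12.5 − 4.00)/1.7 = 4.98 s

Phase 2 (decelerating): v₀ = 12.5 m/s, a = -2.6 m/s².
v² = v₀² + 2aΔx = 12.5² + 2·-2.6·24 = 30.6 → v = 5.53 m/s
t = (v − v₀)/a = (5.53 − 12.5)/-2.6 = 2.67 s

Phase 3 (constant speed): v₀ = 5.53 m/s, a = 0 m/s².
Constant speed: t = d/v = 58/5.53 = 10.5 s

Phase 4 (accelerating): v₀ = 5.53 m/s, a = 1.6 m/s².
v² = v₀² + 2aΔx = 5.53² + 2·1.6·37 = 149 → v = 12.2 m/s
t = (v − v₀)/a = (12.2 − 5.53)/1.6 = 4.17 s
Final speed = 12.2 m/s

12.21 m/s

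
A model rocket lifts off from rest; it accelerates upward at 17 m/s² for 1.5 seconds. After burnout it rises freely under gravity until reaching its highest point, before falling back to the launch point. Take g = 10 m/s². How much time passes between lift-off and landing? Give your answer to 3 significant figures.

Phase 1 (powered ascent): v₀ = 0 m/s, a = 17 m/s².
v = v₀ + at = 0 + (17)(1.5) = 25.5 m/s
Δx = v₀t + ½at² = 0·1.5 + 0.5·17·1.5² = 19.1 m

Phase 2 (coasting upward): v₀ = 25.5 m/s, a = -10 m/s².
v = v₀ + at → t = (0 − 25.5) / -10 = 2.55 s
v² = v₀² + 2aΔx → Δx = (0² − 25.5²)/(2·-10) = 32.5 m

Phase 3 (free fall): v₀ = 0 m/s, a = -10 m/s².
Falls 51.6 m from rest: t = √(2·51.6/10) = 3.21 s; v = g·t = 32.1 m/s.
Total time = 1.50 + 2.55 + 3.21 = 7.26 s

7.26 s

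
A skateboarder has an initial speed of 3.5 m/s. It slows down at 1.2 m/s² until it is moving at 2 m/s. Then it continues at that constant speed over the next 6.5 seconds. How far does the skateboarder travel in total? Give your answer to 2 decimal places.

16.44 m

Phase 1 (decelerating): v₀ = 3.50 m/s, a = -1.2 m/s².
v = v₀ + at → t = (2 − 3.50) / -1.2 = 1.25 s
v² = v₀² + 2aΔx → Δx = (2² − 3.50²)/(2·-1.2) = 3.44 m

Phase 2 (constant speed): v₀ = 2.00 m/s, a = 0 m/s².
v = v₀ + at = 2.00 + (0)(6.5) = 2.00 m/s
Δx = v₀t + ½at² = 2.00·6.5 + 0.5·0·6.5² = 13.0 m
Total distance = 3.44 + 13.0 = 16.4 m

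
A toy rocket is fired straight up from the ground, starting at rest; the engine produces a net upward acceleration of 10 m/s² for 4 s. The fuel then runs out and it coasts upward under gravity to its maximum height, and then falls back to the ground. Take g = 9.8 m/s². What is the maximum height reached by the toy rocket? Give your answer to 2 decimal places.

Phase 1 (powered ascent): v₀ = 0 m/s, a = 10 m/s².
v = v₀ + at = 0 + (10)(4) = 40.0 m/s
Δx = v₀t + ½at² = 0·4 + 0.5·10·4² = 80.0 m

Phase 2 (coasting upward): v₀ = 40.0 m/s, a = -9.8 m/s².
v = v₀ + at → t = (0 − 40.0) / -9.8 = 4.08 s
v² = v₀² + 2aΔx → Δx = (0² − 40.0²)/(2·-9.8) = 81.6 m
Maximum height = 80.0 + 81.6 = 162 m

161.63 m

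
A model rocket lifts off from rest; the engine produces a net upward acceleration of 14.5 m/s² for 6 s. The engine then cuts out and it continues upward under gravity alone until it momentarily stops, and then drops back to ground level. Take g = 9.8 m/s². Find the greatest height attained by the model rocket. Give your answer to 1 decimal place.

647.2 m

Phase 1 (powered ascent): v₀ = 0 m/s, a = 14.5 m/s².
v = v₀ + at = 0 + (14.5)(6) = 87.0 m/s
Δx = v₀t + ½at² = 0·6 + 0.5·14.5·6² = 261 m

Phase 2 (coasting upward): v₀ = 87.0 m/s, a = -9.8 m/s².
v = v₀ + at → t = (0 − 87.0) / -9.8 = 8.88 s
v² = v₀² + 2aΔx → Δx = (0² − 87.0²)/(2·-9.8) = 386 m
Maximum height = 261 + 386 = 647 m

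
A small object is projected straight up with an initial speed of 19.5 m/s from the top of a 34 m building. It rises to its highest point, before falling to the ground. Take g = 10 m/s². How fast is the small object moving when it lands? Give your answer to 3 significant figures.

Phase 1 (rising): v₀ = 19.5 m/s, a = -10 m/s².
v = v₀ + at → t = (0 − 19.5) / -10 = 1.95 s
v² = v₀² + 2aΔx → Δx = (0² − 19.5²)/(2·-10) = 19.0 m

Phase 2 (falling): v₀ = 0 m/s, a = -10 m/s².
Falls 53.0 m from rest: t = √(2·53.0/10) = 3.26 s; v = g·t = 32.6 m/s.
Final speed = 32.6 m/s

32.6 m/s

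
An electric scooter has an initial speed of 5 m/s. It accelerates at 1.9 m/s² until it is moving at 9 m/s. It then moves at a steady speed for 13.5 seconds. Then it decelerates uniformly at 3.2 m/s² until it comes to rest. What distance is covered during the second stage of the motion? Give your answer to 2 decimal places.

Phase 1 (accelerating): v₀ = 5.00 m/s, a = 1.9 m/s².
v = v₀ + at → t = (9 − 5.00) / 1.9 = 2.11 s
v² = v₀² + 2aΔx → Δx = (9² − 5.00²)/(2·1.9) = 14.7 m

Phase 2 (constant speed): v₀ = 9.00 m/s, a = 0 m/s².
v = v₀ + at = 9.00 + (0)(13.5) = 9.00 m/s
Δx = v₀t + ½at² = 9.00·13.5 + 0.5·0·13.5² = 122 m
Distance in phase 2 = 122 m

121.50 m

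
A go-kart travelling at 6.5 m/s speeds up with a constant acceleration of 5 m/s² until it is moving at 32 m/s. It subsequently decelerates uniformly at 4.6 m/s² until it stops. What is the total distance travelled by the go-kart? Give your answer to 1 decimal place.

Phase 1 (accelerating): v₀ = 6.50 m/s, a = 5 m/s².
v = v₀ + at → t = (32 − 6.50) / 5 = 5.10 s
v² = v₀² + 2aΔx → Δx = (32² − 6.50²)/(2·5) = 98.2 m

Phase 2 (decelerating): v₀ = 32.0 m/s, a = -4.6 m/s².
v = v₀ + at → t = (0 − 32.0) / -4.6 = 6.96 s
v² = v₀² + 2aΔx → Δx = (0² − 32.0²)/(2·-4.6) = 111 m
Total distance = 98.2 + 111 = 209 m

209.5 m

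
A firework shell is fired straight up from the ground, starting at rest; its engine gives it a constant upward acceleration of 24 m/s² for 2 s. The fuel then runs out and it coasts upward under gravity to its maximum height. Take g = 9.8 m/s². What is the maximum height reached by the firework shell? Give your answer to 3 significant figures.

Phase 1 (powered ascent): v₀ = 0 m/s, a = 24 m/s².
v = v₀ + at = 0 + (24)(2) = 48.0 m/s
Δx = v₀t + ½at² = 0·2 + 0.5·24·2² = 48.0 m

Phase 2 (coasting upward): v₀ = 48.0 m/s, a = -9.8 m/s².
v = v₀ + at → t = (0 − 48.0) / -9.8 = 4.90 s
v² = v₀² + 2aΔx → Δx = (0² − 48.0²)/(2·-9.8) = 118 m
Maximum height = 48.0 + 118 = 166 m

166 m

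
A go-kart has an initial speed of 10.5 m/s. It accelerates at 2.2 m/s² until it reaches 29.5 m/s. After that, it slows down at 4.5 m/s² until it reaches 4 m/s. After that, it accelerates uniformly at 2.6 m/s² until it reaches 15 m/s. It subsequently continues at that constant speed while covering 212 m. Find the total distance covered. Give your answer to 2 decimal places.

519.84 m

Phase 1 (accelerating): v₀ = 10.5 m/s, a = 2.2 m/s².
v = v₀ + at → t = (29.5 − 10.5) / 2.2 = 8.64 s
v² = v₀² + 2aΔx → Δx = (29.5² − 10.5²)/(2·2.2) = 173 m

Phase 2 (decelerating): v₀ = 29.5 m/s, a = -4.5 m/s².
v = v₀ + at → t = (4 − 29.5) / -4.5 = 5.67 s
v² = v₀² + 2aΔx → Δx = (4² − 29.5²)/(2·-4.5) = 94.9 m

Phase 3 (accelerating): v₀ = 4.00 m/s, a = 2.6 m/s².
v = v₀ + at → t = (15 − 4.00) / 2.6 = 4.23 s
v² = v₀² + 2aΔx → Δx = (15² − 4.00²)/(2·2.6) = 40.2 m

Phase 4 (constant speed): v₀ = 15.0 m/s, a = 0 m/s².
Constant speed: t = d/v = 212/15.0 = 14.1 s
Total distance = 173 + 94.9 + 40.2 + 212 = 520 m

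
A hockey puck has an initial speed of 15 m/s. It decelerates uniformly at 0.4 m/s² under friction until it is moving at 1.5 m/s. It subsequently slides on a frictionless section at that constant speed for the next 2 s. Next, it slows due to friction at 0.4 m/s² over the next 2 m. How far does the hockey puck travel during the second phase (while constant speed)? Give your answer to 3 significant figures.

Phase 1 (decelerating): v₀ = 15.0 m/s, a = -0.4 m/s².
v = v₀ + at → t = (1.5 − 15.0) / -0.4 = 33.8 s
v² = v₀² + 2aΔx → Δx = (1.5² − 15.0²)/(2·-0.4) = 278 m

Phase 2 (constant speed): v₀ = 1.50 m/s, a = 0 m/s².
v = v₀ + at = 1.50 + (0)(2) = 1.50 m/s
Δx = v₀t + ½at² = 1.50·2 + 0.5·0·2² = 3.00 m
Distance in phase 2 = 3.00 m

3.00 m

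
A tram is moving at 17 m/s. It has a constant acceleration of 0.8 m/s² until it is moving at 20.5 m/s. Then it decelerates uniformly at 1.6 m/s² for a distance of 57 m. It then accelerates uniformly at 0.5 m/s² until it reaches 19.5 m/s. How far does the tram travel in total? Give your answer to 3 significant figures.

Phase 1 (accelerating): v₀ = 17.0 m/s, a = 0.8 m/s².
v = v₀ + at → t = (20.5 − 17.0) / 0.8 = 4.38 s
v² = v₀² + 2aΔx → Δx = (20.5² − 17.0²)/(2·0.8) = 82.0 m

Phase 2 (decelerating): v₀ = 20.5 m/s, a = -1.6 m/s².
v² = v₀² + 2aΔx = 20.5² + 2·-1.6·57 = 238 → v = 15.4 m/s
t = (v − v₀)/a = (15.4 − 20.5)/-1.6 = 3.17 s

Phase 3 (accelerating): v₀ = 15.4 m/s, a = 0.5 m/s².
v = v₀ + at → t = (19.5 − 15.4) / 0.5 = 8.16 s
v² = v₀² + 2aΔx → Δx = (19.5² − 15.4²)/(2·0.5) = 142 m
Total distance = 82.0 + 57.0 + 142 = 281 m

281 m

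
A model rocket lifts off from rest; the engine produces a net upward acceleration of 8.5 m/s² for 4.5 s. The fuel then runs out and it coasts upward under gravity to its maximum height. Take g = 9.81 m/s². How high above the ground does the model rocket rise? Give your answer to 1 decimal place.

160.6 m

Phase 1 (powered ascent): v₀ = 0 m/s, a = 8.5 m/s².
v = v₀ + at = 0 + (8.5)(4.5) = 38.2 m/s
Δx = v₀t + ½at² = 0·4.5 + 0.5·8.5·4.5² = 86.1 m

Phase 2 (coasting upward): v₀ = 38.2 m/s, a = -9.81 m/s².
v = v₀ + at → t = (0 − 38.2) / -9.81 = 3.90 s
v² = v₀² + 2aΔx → Δx = (0² − 38.2²)/(2·-9.81) = 74.6 m
Maximum height = 86.1 + 74.6 = 161 m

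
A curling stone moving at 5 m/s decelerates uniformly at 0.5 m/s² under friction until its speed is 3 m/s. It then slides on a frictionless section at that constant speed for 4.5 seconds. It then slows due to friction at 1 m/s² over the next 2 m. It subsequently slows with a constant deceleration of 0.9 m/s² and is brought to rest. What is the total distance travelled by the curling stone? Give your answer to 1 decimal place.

34.3 m

Phase 1 (decelerating): v₀ = 5.00 m/s, a = -0.5 m/s².
v = v₀ + at → t = (3 − 5.00) / -0.5 = 4.00 s
v² = v₀² + 2aΔx → Δx = (3² − 5.00²)/(2·-0.5) = 16.0 m

Phase 2 (constant speed): v₀ = 3.00 m/s, a = 0 m/s².
v = v₀ + at = 3.00 + (0)(4.5) = 3.00 m/s
Δx = v₀t + ½at² = 3.00·4.5 + 0.5·0·4.5² = 13.5 m

Phase 3 (decelerating): v₀ = 3.00 m/s, a = -1 m/s².
v² = v₀² + 2aΔx = 3.00² + 2·-1·2 = 5.00 → v = 2.24 m/s
t = (v − v₀)/a = (2.24 − 3.00)/-1 = 0.764 s

Phase 4 (decelerating): v₀ = 2.24 m/s, a = -0.9 m/s².
v = v₀ + at → t = (0 − 2.24) / -0.9 = 2.48 s
v² = v₀² + 2aΔx → Δx = (0² − 2.24²)/(2·-0.9) = 2.78 m
Total distance = 16.0 + 13.5 + 2.00 + 2.78 = 34.3 m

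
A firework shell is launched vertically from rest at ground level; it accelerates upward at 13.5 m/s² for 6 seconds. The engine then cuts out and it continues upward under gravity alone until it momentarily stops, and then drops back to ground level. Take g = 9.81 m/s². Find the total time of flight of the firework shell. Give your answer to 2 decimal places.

Phase 1 (powered ascent): v₀ = 0 m/s, a = 13.5 m/s².
v = v₀ + at = 0 + (13.5)(6) = 81.0 m/s
Δx = v₀t + ½at² = 0·6 + 0.5·13.5·6² = 243 m

Phase 2 (coasting upward): v₀ = 81.0 m/s, a = -9.81 m/s².
v = v₀ + at → t = (0 − 81.0) / -9.81 = 8.26 s
v² = v₀² + 2aΔx → Δx = (0² − 81.0²)/(2·-9.81) = 334 m

Phase 3 (free fall): v₀ = 0 m/s, a = -9.81 m/s².
Falls 577 m from rest: t = √(2·577/9.81) = 10.8 s; v = g·t = 106 m/s.
Total time = 6.00 + 8.26 + 10.8 = 25.1 s

25.11 s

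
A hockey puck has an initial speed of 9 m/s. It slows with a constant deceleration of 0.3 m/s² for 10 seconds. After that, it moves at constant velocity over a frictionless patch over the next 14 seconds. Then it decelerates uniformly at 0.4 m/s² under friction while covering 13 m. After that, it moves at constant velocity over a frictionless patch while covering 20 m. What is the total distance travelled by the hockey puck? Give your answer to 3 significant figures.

192 m

Phase 1 (decelerating): v₀ = 9.00 m/s, a = -0.3 m/s².
v = v₀ + at = 9.00 + (-0.3)(10) = 6.00 m/s
Δx = v₀t + ½at² = 9.00·10 + 0.5·-0.3·10² = 75.0 m

Phase 2 (constant speed): v₀ = 6.00 m/s, a = 0 m/s².
v = v₀ + at = 6.00 + (0)(14) = 6.00 m/s
Δx = v₀t + ½at² = 6.00·14 + 0.5·0·14² = 84.0 m

Phase 3 (decelerating): v₀ = 6.00 m/s, a = -0.4 m/s².
v² = v₀² + 2aΔx = 6.00² + 2·-0.4·13 = 25.6 → v = 5.06 m/s
t = (v − v₀)/a = (5.06 − 6.00)/-0.4 = 2.35 s

Phase 4 (constant speed): v₀ = 5.06 m/s, a = 0 m/s².
Constant speed: t = d/v = 20/5.06 = 3.95 s
Total distance = 75.0 + 84.0 + 13.0 + 20.0 = 192 m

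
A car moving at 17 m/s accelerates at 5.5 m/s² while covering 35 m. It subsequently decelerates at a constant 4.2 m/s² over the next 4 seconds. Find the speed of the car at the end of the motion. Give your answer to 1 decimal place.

9.2 m/s

Phase 1 (accelerating): v₀ = 17.0 m/s, a = 5.5 m/s².
v² = v₀² + 2aΔx = 17.0² + 2·5.5·35 = 674 → v = 26.0 m/s
t = (v − v₀)/a = (26.0 − 17.0)/5.5 = 1.63 s

Phase 2 (decelerating): v₀ = 26.0 m/s, a = -4.2 m/s².
v = v₀ + at = 26.0 + (-4.2)(4) = 9.16 m/s
Δx = v₀t + ½at² = 26.0·4 + 0.5·-4.2·4² = 70.2 m
Final speed = 9.16 m/s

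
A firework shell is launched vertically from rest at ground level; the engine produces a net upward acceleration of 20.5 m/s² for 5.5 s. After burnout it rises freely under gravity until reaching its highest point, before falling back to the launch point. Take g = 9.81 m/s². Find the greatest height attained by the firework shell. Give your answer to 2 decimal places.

958.00 m

Phase 1 (powered ascent): v₀ = 0 m/s, a = 20.5 m/s².
v = v₀ + at = 0 + (20.5)(5.5) = 113 m/s
Δx = v₀t + ½at² = 0·5.5 + 0.5·20.5·5.5² = 310 m

Phase 2 (coasting upward): v₀ = 113 m/s, a = -9.81 m/s².
v = v₀ + at → t = (0 − 113) / -9.81 = 11.5 s
v² = v₀² + 2aΔx → Δx = (0² − 113²)/(2·-9.81) = 648 m
Maximum height = 310 + 648 = 958 m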